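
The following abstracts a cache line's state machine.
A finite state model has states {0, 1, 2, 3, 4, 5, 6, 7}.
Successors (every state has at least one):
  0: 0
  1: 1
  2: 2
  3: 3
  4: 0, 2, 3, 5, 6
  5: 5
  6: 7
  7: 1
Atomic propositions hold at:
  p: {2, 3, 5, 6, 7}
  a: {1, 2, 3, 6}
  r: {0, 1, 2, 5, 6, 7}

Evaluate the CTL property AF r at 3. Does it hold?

AF r: least fixpoint, start Z0 = {0, 1, 2, 5, 6, 7}, add states with every successor in Z. Already a fixed point.
Sat(AF r) = {0, 1, 2, 5, 6, 7}
3 ∉ Sat(AF r) = {0, 1, 2, 5, 6, 7}, so the formula does not hold at 3.

No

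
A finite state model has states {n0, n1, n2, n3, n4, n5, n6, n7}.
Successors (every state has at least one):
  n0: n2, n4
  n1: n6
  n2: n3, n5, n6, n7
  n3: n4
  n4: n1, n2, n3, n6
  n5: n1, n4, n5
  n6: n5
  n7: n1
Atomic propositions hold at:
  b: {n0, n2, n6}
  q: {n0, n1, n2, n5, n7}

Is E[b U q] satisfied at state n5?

E[b U q]: least fixpoint, start Z0 = Sat(q) = {n0, n1, n2, n5, n7}, add states in Sat(b) with some successor in Z. Z1 = {n0, n1, n2, n5, n6, n7}; fixed.
Sat(E[b U q]) = {n0, n1, n2, n5, n6, n7}
n5 ∈ Sat(E[b U q]) = {n0, n1, n2, n5, n6, n7}, so the formula holds at n5.

Yes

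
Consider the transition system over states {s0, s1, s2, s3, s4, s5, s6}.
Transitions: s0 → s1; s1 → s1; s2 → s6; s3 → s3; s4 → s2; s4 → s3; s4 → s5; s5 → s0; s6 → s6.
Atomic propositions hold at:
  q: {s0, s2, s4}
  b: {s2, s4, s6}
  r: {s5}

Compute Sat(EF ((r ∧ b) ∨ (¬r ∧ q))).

Sat(r ∧ b) = ∅
Sat(¬r) = {s0, s1, s2, s3, s4, s6}
Sat(¬r ∧ q) = {s0, s2, s4}
Sat((r ∧ b) ∨ (¬r ∧ q)) = {s0, s2, s4}
EF ((r ∧ b) ∨ (¬r ∧ q)): least fixpoint, start Z0 = {s0, s2, s4}, add states with some successor in Z. Z1 = {s0, s2, s4, s5}; fixed.
Sat(EF ((r ∧ b) ∨ (¬r ∧ q))) = {s0, s2, s4, s5}

{s0, s2, s4, s5}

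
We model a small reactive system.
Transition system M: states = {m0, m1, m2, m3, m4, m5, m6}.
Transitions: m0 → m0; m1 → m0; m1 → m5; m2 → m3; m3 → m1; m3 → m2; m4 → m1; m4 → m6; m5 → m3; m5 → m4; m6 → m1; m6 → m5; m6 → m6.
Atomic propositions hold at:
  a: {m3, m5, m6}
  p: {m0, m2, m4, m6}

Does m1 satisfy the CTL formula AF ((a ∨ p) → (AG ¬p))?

Sat(a ∨ p) = {m0, m2, m3, m4, m5, m6}
Sat(¬p) = {m1, m3, m5}
AG ¬p: greatest fixpoint, start Z0 = {m1, m3, m5}, keep only states in Sat with every successor in Z. Z1 = ∅; fixed.
Sat(AG ¬p) = ∅
Sat((a ∨ p) → (AG ¬p)) = {m1}
AF ((a ∨ p) → (AG ¬p)): least fixpoint, start Z0 = {m1}, add states with every successor in Z. Already a fixed point.
Sat(AF ((a ∨ p) → (AG ¬p))) = {m1}
m1 ∈ Sat(AF ((a ∨ p) → (AG ¬p))) = {m1}, so the formula holds at m1.

Yes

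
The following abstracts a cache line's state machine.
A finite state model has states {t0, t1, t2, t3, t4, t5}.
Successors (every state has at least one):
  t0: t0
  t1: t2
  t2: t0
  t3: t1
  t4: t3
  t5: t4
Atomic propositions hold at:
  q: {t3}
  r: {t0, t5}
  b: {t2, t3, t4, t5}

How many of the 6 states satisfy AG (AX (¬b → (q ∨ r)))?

3

Sat(¬b) = {t0, t1}
Sat(q ∨ r) = {t0, t3, t5}
Sat(¬b → (q ∨ r)) = {t0, t2, t3, t4, t5}
Sat(AX (¬b → (q ∨ r))) = {s : every successor in {t0, t2, t3, t4, t5}} = {t0, t1, t2, t4, t5}
AG (AX (¬b → (q ∨ r))): greatest fixpoint, start Z0 = {t0, t1, t2, t4, t5}, keep only states in Sat with every successor in Z. Z1 = {t0, t1, t2, t5}; Z2 = {t0, t1, t2}; fixed.
Sat(AG (AX (¬b → (q ∨ r)))) = {t0, t1, t2}
|Sat(AG (AX (¬b → (q ∨ r))))| = |{t0, t1, t2}| = 3.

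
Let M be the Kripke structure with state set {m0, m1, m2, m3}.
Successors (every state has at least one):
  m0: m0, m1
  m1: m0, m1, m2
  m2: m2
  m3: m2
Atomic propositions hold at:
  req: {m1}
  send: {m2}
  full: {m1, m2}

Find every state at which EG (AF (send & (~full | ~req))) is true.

Sat(~full) = {m0, m3}
Sat(~req) = {m0, m2, m3}
Sat(~full | ~req) = {m0, m2, m3}
Sat(send & (~full | ~req)) = {m2}
AF (send & (~full | ~req)): least fixpoint, start Z0 = {m2}, add states with every successor in Z. Z1 = {m2, m3}; fixed.
Sat(AF (send & (~full | ~req))) = {m2, m3}
EG (AF (send & (~full | ~req))): greatest fixpoint, start Z0 = {m2, m3}, keep only states in Sat with some successor in Z. Already a fixed point.
Sat(EG (AF (send & (~full | ~req)))) = {m2, m3}

{m2, m3}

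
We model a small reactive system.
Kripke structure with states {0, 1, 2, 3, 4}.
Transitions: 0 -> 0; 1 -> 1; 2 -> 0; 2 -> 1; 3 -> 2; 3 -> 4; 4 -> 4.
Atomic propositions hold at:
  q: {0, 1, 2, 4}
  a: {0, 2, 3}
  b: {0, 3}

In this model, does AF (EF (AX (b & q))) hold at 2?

Yes

Sat(b & q) = {0}
Sat(AX (b & q)) = {s : every successor in {0}} = {0}
EF (AX (b & q)): least fixpoint, start Z0 = {0}, add states with some successor in Z. Z1 = {0, 2}; Z2 = {0, 2, 3}; fixed.
Sat(EF (AX (b & q))) = {0, 2, 3}
AF (EF (AX (b & q))): least fixpoint, start Z0 = {0, 2, 3}, add states with every successor in Z. Already a fixed point.
Sat(AF (EF (AX (b & q)))) = {0, 2, 3}
2 ∈ Sat(AF (EF (AX (b & q)))) = {0, 2, 3}, so the formula holds at 2.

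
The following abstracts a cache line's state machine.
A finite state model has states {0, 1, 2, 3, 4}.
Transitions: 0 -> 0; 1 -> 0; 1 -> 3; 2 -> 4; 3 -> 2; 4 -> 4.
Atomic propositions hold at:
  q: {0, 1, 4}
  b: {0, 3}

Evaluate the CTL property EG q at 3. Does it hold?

No

EG q: greatest fixpoint, start Z0 = {0, 1, 4}, keep only states in Sat with some successor in Z. Already a fixed point.
Sat(EG q) = {0, 1, 4}
3 ∉ Sat(EG q) = {0, 1, 4}, so the formula does not hold at 3.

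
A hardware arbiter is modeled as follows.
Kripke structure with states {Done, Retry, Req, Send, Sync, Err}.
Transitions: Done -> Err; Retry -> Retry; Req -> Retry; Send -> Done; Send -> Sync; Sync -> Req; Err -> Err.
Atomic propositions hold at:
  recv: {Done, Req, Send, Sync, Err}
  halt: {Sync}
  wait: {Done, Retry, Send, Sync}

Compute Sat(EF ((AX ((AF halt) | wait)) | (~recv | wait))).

{Done, Retry, Req, Send, Sync}

AF halt: least fixpoint, start Z0 = {Sync}, add states with every successor in Z. Already a fixed point.
Sat(AF halt) = {Sync}
Sat((AF halt) | wait) = {Done, Retry, Send, Sync}
Sat(AX ((AF halt) | wait)) = {s : every successor in {Done, Retry, Send, Sync}} = {Retry, Req, Send}
Sat(~recv) = {Retry}
Sat(~recv | wait) = {Done, Retry, Send, Sync}
Sat((AX ((AF halt) | wait)) | (~recv | wait)) = {Done, Retry, Req, Send, Sync}
EF ((AX ((AF halt) | wait)) | (~recv | wait)): least fixpoint, start Z0 = {Done, Retry, Req, Send, Sync}, add states with some successor in Z. Already a fixed point.
Sat(EF ((AX ((AF halt) | wait)) | (~recv | wait))) = {Done, Retry, Req, Send, Sync}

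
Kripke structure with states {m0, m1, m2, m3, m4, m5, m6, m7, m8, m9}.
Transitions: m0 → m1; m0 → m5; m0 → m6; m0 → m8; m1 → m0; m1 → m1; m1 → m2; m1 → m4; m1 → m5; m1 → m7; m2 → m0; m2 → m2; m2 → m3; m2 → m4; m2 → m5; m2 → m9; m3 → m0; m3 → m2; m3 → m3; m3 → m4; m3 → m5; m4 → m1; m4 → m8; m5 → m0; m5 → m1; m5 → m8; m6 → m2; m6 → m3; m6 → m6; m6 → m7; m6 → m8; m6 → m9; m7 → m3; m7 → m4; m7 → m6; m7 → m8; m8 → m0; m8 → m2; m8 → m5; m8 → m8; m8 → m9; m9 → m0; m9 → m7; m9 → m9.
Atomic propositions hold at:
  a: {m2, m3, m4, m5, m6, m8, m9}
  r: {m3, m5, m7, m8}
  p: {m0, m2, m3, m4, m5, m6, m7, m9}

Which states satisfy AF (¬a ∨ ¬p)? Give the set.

Sat(¬a) = {m0, m1, m7}
Sat(¬p) = {m1, m8}
Sat(¬a ∨ ¬p) = {m0, m1, m7, m8}
AF (¬a ∨ ¬p): least fixpoint, start Z0 = {m0, m1, m7, m8}, add states with every successor in Z. Z1 = {m0, m1, m4, m5, m7, m8}; fixed.
Sat(AF (¬a ∨ ¬p)) = {m0, m1, m4, m5, m7, m8}

{m0, m1, m4, m5, m7, m8}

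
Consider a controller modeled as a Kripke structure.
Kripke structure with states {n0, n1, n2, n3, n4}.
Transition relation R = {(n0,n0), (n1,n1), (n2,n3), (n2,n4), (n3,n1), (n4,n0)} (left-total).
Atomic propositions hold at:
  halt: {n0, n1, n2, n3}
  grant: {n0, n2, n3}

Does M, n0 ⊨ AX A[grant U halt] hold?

Yes

A[grant U halt]: least fixpoint, start Z0 = Sat(halt) = {n0, n1, n2, n3}, add states in Sat(grant) with every successor in Z. Already a fixed point.
Sat(A[grant U halt]) = {n0, n1, n2, n3}
Sat(AX A[grant U halt]) = {s : every successor in {n0, n1, n2, n3}} = {n0, n1, n3, n4}
n0 ∈ Sat(AX A[grant U halt]) = {n0, n1, n3, n4}, so the formula holds at n0.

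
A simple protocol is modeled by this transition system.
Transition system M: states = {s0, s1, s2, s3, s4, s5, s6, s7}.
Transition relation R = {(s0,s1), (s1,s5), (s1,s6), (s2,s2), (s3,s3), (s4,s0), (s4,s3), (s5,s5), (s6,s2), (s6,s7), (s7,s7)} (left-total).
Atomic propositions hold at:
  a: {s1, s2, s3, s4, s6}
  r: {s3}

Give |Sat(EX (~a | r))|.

Sat(~a) = {s0, s5, s7}
Sat(~a | r) = {s0, s3, s5, s7}
Sat(EX (~a | r)) = {s : some successor in {s0, s3, s5, s7}} = {s1, s3, s4, s5, s6, s7}
|Sat(EX (~a | r))| = |{s1, s3, s4, s5, s6, s7}| = 6.

6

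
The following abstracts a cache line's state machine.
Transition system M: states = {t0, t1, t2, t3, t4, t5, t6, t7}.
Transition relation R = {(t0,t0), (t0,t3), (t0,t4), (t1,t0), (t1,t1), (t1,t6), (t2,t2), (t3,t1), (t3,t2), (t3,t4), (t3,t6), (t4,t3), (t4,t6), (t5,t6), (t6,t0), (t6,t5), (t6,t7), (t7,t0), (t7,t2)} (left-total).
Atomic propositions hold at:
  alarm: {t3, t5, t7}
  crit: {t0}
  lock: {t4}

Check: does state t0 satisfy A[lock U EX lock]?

Sat(EX lock) = {s : some successor in {t4}} = {t0, t3}
A[lock U EX lock]: least fixpoint, start Z0 = Sat(EX lock) = {t0, t3}, add states in Sat(lock) with every successor in Z. Already a fixed point.
Sat(A[lock U EX lock]) = {t0, t3}
t0 ∈ Sat(A[lock U EX lock]) = {t0, t3}, so the formula holds at t0.

Yes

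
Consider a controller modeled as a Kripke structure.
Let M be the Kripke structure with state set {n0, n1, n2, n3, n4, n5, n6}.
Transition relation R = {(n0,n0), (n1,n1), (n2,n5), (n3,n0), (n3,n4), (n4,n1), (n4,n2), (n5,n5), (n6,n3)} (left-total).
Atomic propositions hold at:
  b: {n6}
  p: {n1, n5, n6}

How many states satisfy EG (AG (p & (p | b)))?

Sat(p | b) = {n1, n5, n6}
Sat(p & (p | b)) = {n1, n5, n6}
AG (p & (p | b)): greatest fixpoint, start Z0 = {n1, n5, n6}, keep only states in Sat with every successor in Z. Z1 = {n1, n5}; fixed.
Sat(AG (p & (p | b))) = {n1, n5}
EG (AG (p & (p | b))): greatest fixpoint, start Z0 = {n1, n5}, keep only states in Sat with some successor in Z. Already a fixed point.
Sat(EG (AG (p & (p | b)))) = {n1, n5}
|Sat(EG (AG (p & (p | b))))| = |{n1, n5}| = 2.

2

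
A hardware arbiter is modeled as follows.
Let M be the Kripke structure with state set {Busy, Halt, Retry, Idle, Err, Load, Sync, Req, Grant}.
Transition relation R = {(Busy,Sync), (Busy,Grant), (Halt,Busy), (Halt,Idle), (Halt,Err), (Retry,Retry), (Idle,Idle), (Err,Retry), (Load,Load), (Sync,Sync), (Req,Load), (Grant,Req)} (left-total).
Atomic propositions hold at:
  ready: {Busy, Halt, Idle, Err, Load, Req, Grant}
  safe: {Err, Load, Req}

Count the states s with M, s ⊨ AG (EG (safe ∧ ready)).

Sat(safe ∧ ready) = {Err, Load, Req}
EG (safe ∧ ready): greatest fixpoint, start Z0 = {Err, Load, Req}, keep only states in Sat with some successor in Z. Z1 = {Load, Req}; fixed.
Sat(EG (safe ∧ ready)) = {Load, Req}
AG (EG (safe ∧ ready)): greatest fixpoint, start Z0 = {Load, Req}, keep only states in Sat with every successor in Z. Already a fixed point.
Sat(AG (EG (safe ∧ ready))) = {Load, Req}
|Sat(AG (EG (safe ∧ ready)))| = |{Load, Req}| = 2.

2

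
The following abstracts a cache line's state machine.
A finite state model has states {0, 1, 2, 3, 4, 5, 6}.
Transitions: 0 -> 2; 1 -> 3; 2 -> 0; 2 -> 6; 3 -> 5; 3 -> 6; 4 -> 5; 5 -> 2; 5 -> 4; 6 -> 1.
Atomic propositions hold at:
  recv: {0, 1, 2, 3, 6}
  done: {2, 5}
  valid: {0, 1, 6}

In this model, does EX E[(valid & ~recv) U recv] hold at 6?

Sat(~recv) = {4, 5}
Sat(valid & ~recv) = ∅
E[(valid & ~recv) U recv]: least fixpoint, start Z0 = Sat(recv) = {0, 1, 2, 3, 6}, add states in Sat(valid & ~recv) with some successor in Z. Already a fixed point.
Sat(E[(valid & ~recv) U recv]) = {0, 1, 2, 3, 6}
Sat(EX E[(valid & ~recv) U recv]) = {s : some successor in {0, 1, 2, 3, 6}} = {0, 1, 2, 3, 5, 6}
6 ∈ Sat(EX E[(valid & ~recv) U recv]) = {0, 1, 2, 3, 5, 6}, so the formula holds at 6.

Yes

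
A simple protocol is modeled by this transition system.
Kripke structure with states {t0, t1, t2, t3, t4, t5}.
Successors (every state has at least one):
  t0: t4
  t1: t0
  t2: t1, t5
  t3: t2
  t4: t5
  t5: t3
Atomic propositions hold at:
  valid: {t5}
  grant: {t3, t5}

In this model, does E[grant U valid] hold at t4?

No

E[grant U valid]: least fixpoint, start Z0 = Sat(valid) = {t5}, add states in Sat(grant) with some successor in Z. Already a fixed point.
Sat(E[grant U valid]) = {t5}
t4 ∉ Sat(E[grant U valid]) = {t5}, so the formula does not hold at t4.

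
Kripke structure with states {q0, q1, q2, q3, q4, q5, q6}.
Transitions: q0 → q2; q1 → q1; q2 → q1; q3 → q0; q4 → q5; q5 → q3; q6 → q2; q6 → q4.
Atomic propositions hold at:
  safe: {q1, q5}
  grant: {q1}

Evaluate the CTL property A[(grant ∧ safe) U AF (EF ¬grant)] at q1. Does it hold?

No

Sat(grant ∧ safe) = {q1}
Sat(¬grant) = {q0, q2, q3, q4, q5, q6}
EF ¬grant: least fixpoint, start Z0 = {q0, q2, q3, q4, q5, q6}, add states with some successor in Z. Already a fixed point.
Sat(EF ¬grant) = {q0, q2, q3, q4, q5, q6}
AF (EF ¬grant): least fixpoint, start Z0 = {q0, q2, q3, q4, q5, q6}, add states with every successor in Z. Already a fixed point.
Sat(AF (EF ¬grant)) = {q0, q2, q3, q4, q5, q6}
A[(grant ∧ safe) U AF (EF ¬grant)]: least fixpoint, start Z0 = Sat(AF (EF ¬grant)) = {q0, q2, q3, q4, q5, q6}, add states in Sat(grant ∧ safe) with every successor in Z. Already a fixed point.
Sat(A[(grant ∧ safe) U AF (EF ¬grant)]) = {q0, q2, q3, q4, q5, q6}
q1 ∉ Sat(A[(grant ∧ safe) U AF (EF ¬grant)]) = {q0, q2, q3, q4, q5, q6}, so the formula does not hold at q1.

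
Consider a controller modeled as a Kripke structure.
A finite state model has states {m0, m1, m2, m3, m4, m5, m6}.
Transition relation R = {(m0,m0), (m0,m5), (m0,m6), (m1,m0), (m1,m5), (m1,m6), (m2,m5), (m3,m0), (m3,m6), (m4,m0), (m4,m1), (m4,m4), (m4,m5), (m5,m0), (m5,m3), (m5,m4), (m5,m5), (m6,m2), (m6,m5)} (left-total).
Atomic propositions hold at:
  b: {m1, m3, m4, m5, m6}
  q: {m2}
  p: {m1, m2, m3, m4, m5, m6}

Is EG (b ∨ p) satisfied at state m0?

Sat(b ∨ p) = {m1, m2, m3, m4, m5, m6}
EG (b ∨ p): greatest fixpoint, start Z0 = {m1, m2, m3, m4, m5, m6}, keep only states in Sat with some successor in Z. Already a fixed point.
Sat(EG (b ∨ p)) = {m1, m2, m3, m4, m5, m6}
m0 ∉ Sat(EG (b ∨ p)) = {m1, m2, m3, m4, m5, m6}, so the formula does not hold at m0.

No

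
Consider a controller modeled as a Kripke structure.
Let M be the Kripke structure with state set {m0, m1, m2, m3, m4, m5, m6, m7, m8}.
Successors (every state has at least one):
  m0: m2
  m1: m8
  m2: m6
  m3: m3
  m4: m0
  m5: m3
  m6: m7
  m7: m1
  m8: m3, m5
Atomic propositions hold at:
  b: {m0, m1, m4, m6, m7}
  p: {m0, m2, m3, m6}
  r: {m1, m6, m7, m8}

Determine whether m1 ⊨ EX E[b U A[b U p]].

A[b U p]: least fixpoint, start Z0 = Sat(p) = {m0, m2, m3, m6}, add states in Sat(b) with every successor in Z. Z1 = {m0, m2, m3, m4, m6}; fixed.
Sat(A[b U p]) = {m0, m2, m3, m4, m6}
E[b U A[b U p]]: least fixpoint, start Z0 = Sat(A[b U p]) = {m0, m2, m3, m4, m6}, add states in Sat(b) with some successor in Z. Already a fixed point.
Sat(E[b U A[b U p]]) = {m0, m2, m3, m4, m6}
Sat(EX E[b U A[b U p]]) = {s : some successor in {m0, m2, m3, m4, m6}} = {m0, m2, m3, m4, m5, m8}
m1 ∉ Sat(EX E[b U A[b U p]]) = {m0, m2, m3, m4, m5, m8}, so the formula does not hold at m1.

No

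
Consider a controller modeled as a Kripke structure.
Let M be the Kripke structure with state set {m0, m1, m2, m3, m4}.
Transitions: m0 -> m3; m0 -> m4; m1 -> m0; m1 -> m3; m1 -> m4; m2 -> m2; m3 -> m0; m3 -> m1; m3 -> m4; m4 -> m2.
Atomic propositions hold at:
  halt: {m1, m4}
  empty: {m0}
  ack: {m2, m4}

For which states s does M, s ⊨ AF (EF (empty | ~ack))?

Sat(~ack) = {m0, m1, m3}
Sat(empty | ~ack) = {m0, m1, m3}
EF (empty | ~ack): least fixpoint, start Z0 = {m0, m1, m3}, add states with some successor in Z. Already a fixed point.
Sat(EF (empty | ~ack)) = {m0, m1, m3}
AF (EF (empty | ~ack)): least fixpoint, start Z0 = {m0, m1, m3}, add states with every successor in Z. Already a fixed point.
Sat(AF (EF (empty | ~ack))) = {m0, m1, m3}

{m0, m1, m3}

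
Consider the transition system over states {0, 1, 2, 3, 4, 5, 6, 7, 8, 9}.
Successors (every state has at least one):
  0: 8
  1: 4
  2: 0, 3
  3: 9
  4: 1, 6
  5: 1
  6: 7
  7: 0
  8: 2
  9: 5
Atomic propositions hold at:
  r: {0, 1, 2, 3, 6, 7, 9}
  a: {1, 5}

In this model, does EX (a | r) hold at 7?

Yes

Sat(a | r) = {0, 1, 2, 3, 5, 6, 7, 9}
Sat(EX (a | r)) = {s : some successor in {0, 1, 2, 3, 5, 6, 7, 9}} = {2, 3, 4, 5, 6, 7, 8, 9}
7 ∈ Sat(EX (a | r)) = {2, 3, 4, 5, 6, 7, 8, 9}, so the formula holds at 7.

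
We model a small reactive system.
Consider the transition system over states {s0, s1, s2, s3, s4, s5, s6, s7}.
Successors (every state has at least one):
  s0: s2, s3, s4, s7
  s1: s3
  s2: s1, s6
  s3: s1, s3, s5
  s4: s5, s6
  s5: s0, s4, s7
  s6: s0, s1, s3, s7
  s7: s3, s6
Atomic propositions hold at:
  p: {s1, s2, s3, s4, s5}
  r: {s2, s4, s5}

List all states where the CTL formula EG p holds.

EG p: greatest fixpoint, start Z0 = {s1, s2, s3, s4, s5}, keep only states in Sat with some successor in Z. Already a fixed point.
Sat(EG p) = {s1, s2, s3, s4, s5}

{s1, s2, s3, s4, s5}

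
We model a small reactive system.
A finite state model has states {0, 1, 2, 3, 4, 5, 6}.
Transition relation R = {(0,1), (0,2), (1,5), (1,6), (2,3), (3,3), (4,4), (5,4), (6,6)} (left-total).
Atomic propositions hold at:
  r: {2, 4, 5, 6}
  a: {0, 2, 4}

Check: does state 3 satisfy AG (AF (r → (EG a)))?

Yes

EG a: greatest fixpoint, start Z0 = {0, 2, 4}, keep only states in Sat with some successor in Z. Z1 = {0, 4}; Z2 = {4}; fixed.
Sat(EG a) = {4}
Sat(r → (EG a)) = {0, 1, 3, 4}
AF (r → (EG a)): least fixpoint, start Z0 = {0, 1, 3, 4}, add states with every successor in Z. Z1 = {0, 1, 2, 3, 4, 5}; fixed.
Sat(AF (r → (EG a))) = {0, 1, 2, 3, 4, 5}
AG (AF (r → (EG a))): greatest fixpoint, start Z0 = {0, 1, 2, 3, 4, 5}, keep only states in Sat with every successor in Z. Z1 = {0, 2, 3, 4, 5}; Z2 = {2, 3, 4, 5}; fixed.
Sat(AG (AF (r → (EG a)))) = {2, 3, 4, 5}
3 ∈ Sat(AG (AF (r → (EG a)))) = {2, 3, 4, 5}, so the formula holds at 3.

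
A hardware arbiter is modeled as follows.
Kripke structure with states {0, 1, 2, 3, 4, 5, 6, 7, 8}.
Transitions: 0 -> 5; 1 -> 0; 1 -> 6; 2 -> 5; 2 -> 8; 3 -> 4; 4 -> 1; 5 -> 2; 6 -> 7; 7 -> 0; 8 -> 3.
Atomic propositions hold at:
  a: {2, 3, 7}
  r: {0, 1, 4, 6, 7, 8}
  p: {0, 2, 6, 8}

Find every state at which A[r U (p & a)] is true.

{2}

Sat(p & a) = {2}
A[r U (p & a)]: least fixpoint, start Z0 = Sat((p & a)) = {2}, add states in Sat(r) with every successor in Z. Already a fixed point.
Sat(A[r U (p & a)]) = {2}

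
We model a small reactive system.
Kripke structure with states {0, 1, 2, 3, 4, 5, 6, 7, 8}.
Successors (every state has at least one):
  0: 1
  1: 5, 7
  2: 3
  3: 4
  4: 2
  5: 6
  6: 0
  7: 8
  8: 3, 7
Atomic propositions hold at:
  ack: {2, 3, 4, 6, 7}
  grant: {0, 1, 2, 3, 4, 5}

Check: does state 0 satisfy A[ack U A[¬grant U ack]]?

No

Sat(¬grant) = {6, 7, 8}
A[¬grant U ack]: least fixpoint, start Z0 = Sat(ack) = {2, 3, 4, 6, 7}, add states in Sat(¬grant) with every successor in Z. Z1 = {2, 3, 4, 6, 7, 8}; fixed.
Sat(A[¬grant U ack]) = {2, 3, 4, 6, 7, 8}
A[ack U A[¬grant U ack]]: least fixpoint, start Z0 = Sat(A[¬grant U ack]) = {2, 3, 4, 6, 7, 8}, add states in Sat(ack) with every successor in Z. Already a fixed point.
Sat(A[ack U A[¬grant U ack]]) = {2, 3, 4, 6, 7, 8}
0 ∉ Sat(A[ack U A[¬grant U ack]]) = {2, 3, 4, 6, 7, 8}, so the formula does not hold at 0.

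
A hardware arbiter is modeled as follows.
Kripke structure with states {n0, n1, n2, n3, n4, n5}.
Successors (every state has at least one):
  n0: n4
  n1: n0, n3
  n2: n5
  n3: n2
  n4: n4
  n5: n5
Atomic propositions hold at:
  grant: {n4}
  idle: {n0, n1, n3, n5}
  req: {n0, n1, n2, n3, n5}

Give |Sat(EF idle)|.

5

EF idle: least fixpoint, start Z0 = {n0, n1, n3, n5}, add states with some successor in Z. Z1 = {n0, n1, n2, n3, n5}; fixed.
Sat(EF idle) = {n0, n1, n2, n3, n5}
|Sat(EF idle)| = |{n0, n1, n2, n3, n5}| = 5.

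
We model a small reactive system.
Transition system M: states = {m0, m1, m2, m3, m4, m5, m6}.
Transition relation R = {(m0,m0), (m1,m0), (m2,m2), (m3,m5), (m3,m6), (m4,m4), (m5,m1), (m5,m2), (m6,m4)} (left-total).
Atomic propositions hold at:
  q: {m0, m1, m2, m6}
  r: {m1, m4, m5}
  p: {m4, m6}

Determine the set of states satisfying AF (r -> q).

Sat(r -> q) = {m0, m1, m2, m3, m6}
AF (r -> q): least fixpoint, start Z0 = {m0, m1, m2, m3, m6}, add states with every successor in Z. Z1 = {m0, m1, m2, m3, m5, m6}; fixed.
Sat(AF (r -> q)) = {m0, m1, m2, m3, m5, m6}

{m0, m1, m2, m3, m5, m6}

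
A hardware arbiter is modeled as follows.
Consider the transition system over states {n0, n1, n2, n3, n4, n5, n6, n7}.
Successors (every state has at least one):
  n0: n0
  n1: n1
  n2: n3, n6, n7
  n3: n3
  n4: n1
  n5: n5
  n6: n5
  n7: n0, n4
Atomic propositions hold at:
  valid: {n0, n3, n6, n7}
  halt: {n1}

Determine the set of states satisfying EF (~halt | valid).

Sat(~halt) = {n0, n2, n3, n4, n5, n6, n7}
Sat(~halt | valid) = {n0, n2, n3, n4, n5, n6, n7}
EF (~halt | valid): least fixpoint, start Z0 = {n0, n2, n3, n4, n5, n6, n7}, add states with some successor in Z. Already a fixed point.
Sat(EF (~halt | valid)) = {n0, n2, n3, n4, n5, n6, n7}

{n0, n2, n3, n4, n5, n6, n7}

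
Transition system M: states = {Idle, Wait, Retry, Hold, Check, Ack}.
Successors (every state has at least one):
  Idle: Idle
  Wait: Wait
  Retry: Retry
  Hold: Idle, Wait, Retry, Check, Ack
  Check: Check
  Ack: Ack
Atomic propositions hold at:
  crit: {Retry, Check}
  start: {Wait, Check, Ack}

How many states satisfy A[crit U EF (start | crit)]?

Sat(start | crit) = {Wait, Retry, Check, Ack}
EF (start | crit): least fixpoint, start Z0 = {Wait, Retry, Check, Ack}, add states with some successor in Z. Z1 = {Wait, Retry, Hold, Check, Ack}; fixed.
Sat(EF (start | crit)) = {Wait, Retry, Hold, Check, Ack}
A[crit U EF (start | crit)]: least fixpoint, start Z0 = Sat(EF (start | crit)) = {Wait, Retry, Hold, Check, Ack}, add states in Sat(crit) with every successor in Z. Already a fixed point.
Sat(A[crit U EF (start | crit)]) = {Wait, Retry, Hold, Check, Ack}
|Sat(A[crit U EF (start | crit)])| = |{Wait, Retry, Hold, Check, Ack}| = 5.

5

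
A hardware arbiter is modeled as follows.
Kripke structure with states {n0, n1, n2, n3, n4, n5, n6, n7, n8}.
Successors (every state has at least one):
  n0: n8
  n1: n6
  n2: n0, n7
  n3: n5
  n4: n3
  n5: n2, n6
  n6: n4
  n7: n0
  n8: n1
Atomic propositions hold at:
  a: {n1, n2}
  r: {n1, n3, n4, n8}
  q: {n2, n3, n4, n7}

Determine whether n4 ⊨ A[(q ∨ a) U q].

Sat(q ∨ a) = {n1, n2, n3, n4, n7}
A[(q ∨ a) U q]: least fixpoint, start Z0 = Sat(q) = {n2, n3, n4, n7}, add states in Sat(q ∨ a) with every successor in Z. Already a fixed point.
Sat(A[(q ∨ a) U q]) = {n2, n3, n4, n7}
n4 ∈ Sat(A[(q ∨ a) U q]) = {n2, n3, n4, n7}, so the formula holds at n4.

Yes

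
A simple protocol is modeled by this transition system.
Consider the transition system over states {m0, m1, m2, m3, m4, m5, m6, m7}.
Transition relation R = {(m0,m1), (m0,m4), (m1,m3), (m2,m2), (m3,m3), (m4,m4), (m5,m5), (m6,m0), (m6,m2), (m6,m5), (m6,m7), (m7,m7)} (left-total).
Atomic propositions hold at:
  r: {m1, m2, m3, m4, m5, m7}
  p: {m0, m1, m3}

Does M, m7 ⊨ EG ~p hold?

Yes

Sat(~p) = {m2, m4, m5, m6, m7}
EG ~p: greatest fixpoint, start Z0 = {m2, m4, m5, m6, m7}, keep only states in Sat with some successor in Z. Already a fixed point.
Sat(EG ~p) = {m2, m4, m5, m6, m7}
m7 ∈ Sat(EG ~p) = {m2, m4, m5, m6, m7}, so the formula holds at m7.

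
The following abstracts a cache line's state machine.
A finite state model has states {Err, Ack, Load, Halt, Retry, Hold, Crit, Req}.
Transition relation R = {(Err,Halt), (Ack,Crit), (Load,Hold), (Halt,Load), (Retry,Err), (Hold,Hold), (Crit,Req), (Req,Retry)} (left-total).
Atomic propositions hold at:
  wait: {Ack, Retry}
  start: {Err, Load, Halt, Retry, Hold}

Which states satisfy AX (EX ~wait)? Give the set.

{Err, Ack, Load, Halt, Retry, Hold, Req}

Sat(~wait) = {Err, Load, Halt, Hold, Crit, Req}
Sat(EX ~wait) = {s : some successor in {Err, Load, Halt, Hold, Crit, Req}} = {Err, Ack, Load, Halt, Retry, Hold, Crit}
Sat(AX (EX ~wait)) = {s : every successor in {Err, Ack, Load, Halt, Retry, Hold, Crit}} = {Err, Ack, Load, Halt, Retry, Hold, Req}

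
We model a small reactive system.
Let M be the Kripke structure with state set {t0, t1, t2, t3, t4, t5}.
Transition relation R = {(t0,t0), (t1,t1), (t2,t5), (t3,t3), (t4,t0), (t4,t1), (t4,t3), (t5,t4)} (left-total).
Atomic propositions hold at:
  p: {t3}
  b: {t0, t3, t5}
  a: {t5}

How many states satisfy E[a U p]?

1

E[a U p]: least fixpoint, start Z0 = Sat(p) = {t3}, add states in Sat(a) with some successor in Z. Already a fixed point.
Sat(E[a U p]) = {t3}
|Sat(E[a U p])| = |{t3}| = 1.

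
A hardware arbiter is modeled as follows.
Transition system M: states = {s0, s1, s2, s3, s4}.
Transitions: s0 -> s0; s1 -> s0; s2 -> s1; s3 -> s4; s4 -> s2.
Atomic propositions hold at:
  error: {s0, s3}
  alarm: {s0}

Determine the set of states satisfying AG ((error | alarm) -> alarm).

{s0, s1, s2, s4}

Sat(error | alarm) = {s0, s3}
Sat((error | alarm) -> alarm) = {s0, s1, s2, s4}
AG ((error | alarm) -> alarm): greatest fixpoint, start Z0 = {s0, s1, s2, s4}, keep only states in Sat with every successor in Z. Already a fixed point.
Sat(AG ((error | alarm) -> alarm)) = {s0, s1, s2, s4}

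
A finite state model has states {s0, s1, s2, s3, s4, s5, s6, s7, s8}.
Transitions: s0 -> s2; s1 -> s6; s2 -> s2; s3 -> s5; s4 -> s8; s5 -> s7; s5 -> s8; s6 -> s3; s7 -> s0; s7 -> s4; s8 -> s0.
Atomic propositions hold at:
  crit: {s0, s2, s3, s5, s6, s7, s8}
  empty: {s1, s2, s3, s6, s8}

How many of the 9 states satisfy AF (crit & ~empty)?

Sat(~empty) = {s0, s4, s5, s7}
Sat(crit & ~empty) = {s0, s5, s7}
AF (crit & ~empty): least fixpoint, start Z0 = {s0, s5, s7}, add states with every successor in Z. Z1 = {s0, s3, s5, s7, s8}; Z2 = {s0, s3, s4, s5, s6, s7, s8}; Z3 = {s0, s1, s3, s4, s5, s6, s7, s8}; fixed.
Sat(AF (crit & ~empty)) = {s0, s1, s3, s4, s5, s6, s7, s8}
|Sat(AF (crit & ~empty))| = |{s0, s1, s3, s4, s5, s6, s7, s8}| = 8.

8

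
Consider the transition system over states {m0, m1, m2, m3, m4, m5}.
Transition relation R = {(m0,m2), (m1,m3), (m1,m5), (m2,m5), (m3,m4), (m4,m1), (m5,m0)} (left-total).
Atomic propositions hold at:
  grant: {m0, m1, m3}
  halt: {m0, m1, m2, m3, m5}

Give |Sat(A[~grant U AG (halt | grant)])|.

Sat(~grant) = {m2, m4, m5}
Sat(halt | grant) = {m0, m1, m2, m3, m5}
AG (halt | grant): greatest fixpoint, start Z0 = {m0, m1, m2, m3, m5}, keep only states in Sat with every successor in Z. Z1 = {m0, m1, m2, m5}; Z2 = {m0, m2, m5}; fixed.
Sat(AG (halt | grant)) = {m0, m2, m5}
A[~grant U AG (halt | grant)]: least fixpoint, start Z0 = Sat(AG (halt | grant)) = {m0, m2, m5}, add states in Sat(~grant) with every successor in Z. Already a fixed point.
Sat(A[~grant U AG (halt | grant)]) = {m0, m2, m5}
|Sat(A[~grant U AG (halt | grant)])| = |{m0, m2, m5}| = 3.

3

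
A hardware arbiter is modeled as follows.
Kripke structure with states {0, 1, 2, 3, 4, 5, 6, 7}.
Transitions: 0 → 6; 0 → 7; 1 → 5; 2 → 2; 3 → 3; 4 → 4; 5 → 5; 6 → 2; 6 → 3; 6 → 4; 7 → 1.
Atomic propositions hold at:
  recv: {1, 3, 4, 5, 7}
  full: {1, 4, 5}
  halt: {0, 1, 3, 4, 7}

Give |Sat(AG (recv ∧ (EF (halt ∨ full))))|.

Sat(halt ∨ full) = {0, 1, 3, 4, 5, 7}
EF (halt ∨ full): least fixpoint, start Z0 = {0, 1, 3, 4, 5, 7}, add states with some successor in Z. Z1 = {0, 1, 3, 4, 5, 6, 7}; fixed.
Sat(EF (halt ∨ full)) = {0, 1, 3, 4, 5, 6, 7}
Sat(recv ∧ (EF (halt ∨ full))) = {1, 3, 4, 5, 7}
AG (recv ∧ (EF (halt ∨ full))): greatest fixpoint, start Z0 = {1, 3, 4, 5, 7}, keep only states in Sat with every successor in Z. Already a fixed point.
Sat(AG (recv ∧ (EF (halt ∨ full)))) = {1, 3, 4, 5, 7}
|Sat(AG (recv ∧ (EF (halt ∨ full))))| = |{1, 3, 4, 5, 7}| = 5.

5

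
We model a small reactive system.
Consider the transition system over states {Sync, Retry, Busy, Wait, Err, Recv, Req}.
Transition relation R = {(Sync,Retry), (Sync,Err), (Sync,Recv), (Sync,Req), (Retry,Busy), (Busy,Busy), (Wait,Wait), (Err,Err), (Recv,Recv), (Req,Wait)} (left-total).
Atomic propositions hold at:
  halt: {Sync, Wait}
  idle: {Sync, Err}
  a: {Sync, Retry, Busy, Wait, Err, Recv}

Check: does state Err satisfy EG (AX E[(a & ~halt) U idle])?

Sat(~halt) = {Retry, Busy, Err, Recv, Req}
Sat(a & ~halt) = {Retry, Busy, Err, Recv}
E[(a & ~halt) U idle]: least fixpoint, start Z0 = Sat(idle) = {Sync, Err}, add states in Sat(a & ~halt) with some successor in Z. Already a fixed point.
Sat(E[(a & ~halt) U idle]) = {Sync, Err}
Sat(AX E[(a & ~halt) U idle]) = {s : every successor in {Sync, Err}} = {Err}
EG (AX E[(a & ~halt) U idle]): greatest fixpoint, start Z0 = {Err}, keep only states in Sat with some successor in Z. Already a fixed point.
Sat(EG (AX E[(a & ~halt) U idle])) = {Err}
Err ∈ Sat(EG (AX E[(a & ~halt) U idle])) = {Err}, so the formula holds at Err.

Yes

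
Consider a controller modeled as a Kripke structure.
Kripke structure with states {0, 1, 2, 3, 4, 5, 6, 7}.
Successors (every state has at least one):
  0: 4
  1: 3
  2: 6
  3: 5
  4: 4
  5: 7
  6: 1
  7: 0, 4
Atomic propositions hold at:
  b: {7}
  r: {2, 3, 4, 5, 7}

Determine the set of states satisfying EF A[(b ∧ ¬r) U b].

Sat(¬r) = {0, 1, 6}
Sat(b ∧ ¬r) = ∅
A[(b ∧ ¬r) U b]: least fixpoint, start Z0 = Sat(b) = {7}, add states in Sat(b ∧ ¬r) with every successor in Z. Already a fixed point.
Sat(A[(b ∧ ¬r) U b]) = {7}
EF A[(b ∧ ¬r) U b]: least fixpoint, start Z0 = {7}, add states with some successor in Z. Z1 = {5, 7}; Z2 = {3, 5, 7}; Z3 = {1, 3, 5, 7}; Z4 = {1, 3, 5, 6, 7}; Z5 = {1, 2, 3, 5, 6, 7}; fixed.
Sat(EF A[(b ∧ ¬r) U b]) = {1, 2, 3, 5, 6, 7}

{1, 2, 3, 5, 6, 7}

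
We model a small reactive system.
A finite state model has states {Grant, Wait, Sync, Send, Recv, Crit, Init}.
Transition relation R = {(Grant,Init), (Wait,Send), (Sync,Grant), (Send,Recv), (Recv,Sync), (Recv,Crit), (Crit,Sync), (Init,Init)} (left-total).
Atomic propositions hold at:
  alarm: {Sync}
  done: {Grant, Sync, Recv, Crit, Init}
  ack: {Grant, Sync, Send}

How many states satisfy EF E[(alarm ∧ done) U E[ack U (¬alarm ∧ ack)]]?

6

Sat(alarm ∧ done) = {Sync}
Sat(¬alarm) = {Grant, Wait, Send, Recv, Crit, Init}
Sat(¬alarm ∧ ack) = {Grant, Send}
E[ack U (¬alarm ∧ ack)]: least fixpoint, start Z0 = Sat((¬alarm ∧ ack)) = {Grant, Send}, add states in Sat(ack) with some successor in Z. Z1 = {Grant, Sync, Send}; fixed.
Sat(E[ack U (¬alarm ∧ ack)]) = {Grant, Sync, Send}
E[(alarm ∧ done) U E[ack U (¬alarm ∧ ack)]]: least fixpoint, start Z0 = Sat(E[ack U (¬alarm ∧ ack)]) = {Grant, Sync, Send}, add states in Sat(alarm ∧ done) with some successor in Z. Already a fixed point.
Sat(E[(alarm ∧ done) U E[ack U (¬alarm ∧ ack)]]) = {Grant, Sync, Send}
EF E[(alarm ∧ done) U E[ack U (¬alarm ∧ ack)]]: least fixpoint, start Z0 = {Grant, Sync, Send}, add states with some successor in Z. Z1 = {Grant, Wait, Sync, Send, Recv, Crit}; fixed.
Sat(EF E[(alarm ∧ done) U E[ack U (¬alarm ∧ ack)]]) = {Grant, Wait, Sync, Send, Recv, Crit}
|Sat(EF E[(alarm ∧ done) U E[ack U (¬alarm ∧ ack)]])| = |{Grant, Wait, Sync, Send, Recv, Crit}| = 6.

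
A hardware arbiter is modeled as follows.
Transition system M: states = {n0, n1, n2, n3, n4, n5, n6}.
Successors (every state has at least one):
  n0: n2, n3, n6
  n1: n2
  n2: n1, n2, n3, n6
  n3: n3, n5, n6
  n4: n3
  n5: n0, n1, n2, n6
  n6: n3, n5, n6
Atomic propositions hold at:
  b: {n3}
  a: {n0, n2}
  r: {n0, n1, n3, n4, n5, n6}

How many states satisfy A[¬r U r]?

6

Sat(¬r) = {n2}
A[¬r U r]: least fixpoint, start Z0 = Sat(r) = {n0, n1, n3, n4, n5, n6}, add states in Sat(¬r) with every successor in Z. Already a fixed point.
Sat(A[¬r U r]) = {n0, n1, n3, n4, n5, n6}
|Sat(A[¬r U r])| = |{n0, n1, n3, n4, n5, n6}| = 6.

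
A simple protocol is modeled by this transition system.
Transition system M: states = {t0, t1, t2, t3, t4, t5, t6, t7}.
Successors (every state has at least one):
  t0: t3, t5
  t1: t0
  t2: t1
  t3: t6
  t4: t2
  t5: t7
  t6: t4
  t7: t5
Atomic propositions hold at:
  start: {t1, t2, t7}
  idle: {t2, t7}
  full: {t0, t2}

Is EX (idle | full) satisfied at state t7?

Sat(idle | full) = {t0, t2, t7}
Sat(EX (idle | full)) = {s : some successor in {t0, t2, t7}} = {t1, t4, t5}
t7 ∉ Sat(EX (idle | full)) = {t1, t4, t5}, so the formula does not hold at t7.

No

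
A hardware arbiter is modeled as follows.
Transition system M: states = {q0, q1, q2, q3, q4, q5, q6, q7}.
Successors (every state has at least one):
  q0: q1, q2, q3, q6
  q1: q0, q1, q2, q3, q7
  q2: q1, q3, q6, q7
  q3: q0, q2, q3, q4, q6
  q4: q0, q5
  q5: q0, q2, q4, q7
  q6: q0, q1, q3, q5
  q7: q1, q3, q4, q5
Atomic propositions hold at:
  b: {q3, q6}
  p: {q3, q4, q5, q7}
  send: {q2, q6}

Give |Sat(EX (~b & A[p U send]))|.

4

Sat(~b) = {q0, q1, q2, q4, q5, q7}
A[p U send]: least fixpoint, start Z0 = Sat(send) = {q2, q6}, add states in Sat(p) with every successor in Z. Already a fixed point.
Sat(A[p U send]) = {q2, q6}
Sat(~b & A[p U send]) = {q2}
Sat(EX (~b & A[p U send])) = {s : some successor in {q2}} = {q0, q1, q3, q5}
|Sat(EX (~b & A[p U send]))| = |{q0, q1, q3, q5}| = 4.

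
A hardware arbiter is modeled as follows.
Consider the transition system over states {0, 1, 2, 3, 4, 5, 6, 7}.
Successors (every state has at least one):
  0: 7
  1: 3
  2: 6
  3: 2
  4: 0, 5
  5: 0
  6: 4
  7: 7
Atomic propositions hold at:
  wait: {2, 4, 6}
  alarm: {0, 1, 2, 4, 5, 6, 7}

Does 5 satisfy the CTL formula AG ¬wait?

Sat(¬wait) = {0, 1, 3, 5, 7}
AG ¬wait: greatest fixpoint, start Z0 = {0, 1, 3, 5, 7}, keep only states in Sat with every successor in Z. Z1 = {0, 1, 5, 7}; Z2 = {0, 5, 7}; fixed.
Sat(AG ¬wait) = {0, 5, 7}
5 ∈ Sat(AG ¬wait) = {0, 5, 7}, so the formula holds at 5.

Yes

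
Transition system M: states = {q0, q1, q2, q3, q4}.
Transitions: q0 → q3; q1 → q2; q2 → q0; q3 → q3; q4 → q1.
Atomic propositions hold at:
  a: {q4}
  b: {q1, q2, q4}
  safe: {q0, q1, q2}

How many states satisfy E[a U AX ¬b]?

3

Sat(¬b) = {q0, q3}
Sat(AX ¬b) = {s : every successor in {q0, q3}} = {q0, q2, q3}
E[a U AX ¬b]: least fixpoint, start Z0 = Sat(AX ¬b) = {q0, q2, q3}, add states in Sat(a) with some successor in Z. Already a fixed point.
Sat(E[a U AX ¬b]) = {q0, q2, q3}
|Sat(E[a U AX ¬b])| = |{q0, q2, q3}| = 3.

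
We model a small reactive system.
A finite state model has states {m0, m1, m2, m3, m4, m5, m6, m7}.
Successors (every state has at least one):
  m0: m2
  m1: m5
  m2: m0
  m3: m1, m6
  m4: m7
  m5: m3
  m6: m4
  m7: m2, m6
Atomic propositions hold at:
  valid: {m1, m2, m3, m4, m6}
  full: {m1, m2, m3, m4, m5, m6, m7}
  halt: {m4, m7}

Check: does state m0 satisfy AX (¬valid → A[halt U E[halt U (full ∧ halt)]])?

Sat(¬valid) = {m0, m5, m7}
Sat(full ∧ halt) = {m4, m7}
E[halt U (full ∧ halt)]: least fixpoint, start Z0 = Sat((full ∧ halt)) = {m4, m7}, add states in Sat(halt) with some successor in Z. Already a fixed point.
Sat(E[halt U (full ∧ halt)]) = {m4, m7}
A[halt U E[halt U (full ∧ halt)]]: least fixpoint, start Z0 = Sat(E[halt U (full ∧ halt)]) = {m4, m7}, add states in Sat(halt) with every successor in Z. Already a fixed point.
Sat(A[halt U E[halt U (full ∧ halt)]]) = {m4, m7}
Sat(¬valid → A[halt U E[halt U (full ∧ halt)]]) = {m1, m2, m3, m4, m6, m7}
Sat(AX (¬valid → A[halt U E[halt U (full ∧ halt)]])) = {s : every successor in {m1, m2, m3, m4, m6, m7}} = {m0, m3, m4, m5, m6, m7}
m0 ∈ Sat(AX (¬valid → A[halt U E[halt U (full ∧ halt)]])) = {m0, m3, m4, m5, m6, m7}, so the formula holds at m0.

Yes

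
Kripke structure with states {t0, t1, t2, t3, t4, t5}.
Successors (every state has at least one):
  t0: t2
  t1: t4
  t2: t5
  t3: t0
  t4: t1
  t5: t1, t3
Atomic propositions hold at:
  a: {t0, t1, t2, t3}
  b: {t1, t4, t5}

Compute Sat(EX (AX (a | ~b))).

{t1, t2, t3, t5}

Sat(~b) = {t0, t2, t3}
Sat(a | ~b) = {t0, t1, t2, t3}
Sat(AX (a | ~b)) = {s : every successor in {t0, t1, t2, t3}} = {t0, t3, t4, t5}
Sat(EX (AX (a | ~b))) = {s : some successor in {t0, t3, t4, t5}} = {t1, t2, t3, t5}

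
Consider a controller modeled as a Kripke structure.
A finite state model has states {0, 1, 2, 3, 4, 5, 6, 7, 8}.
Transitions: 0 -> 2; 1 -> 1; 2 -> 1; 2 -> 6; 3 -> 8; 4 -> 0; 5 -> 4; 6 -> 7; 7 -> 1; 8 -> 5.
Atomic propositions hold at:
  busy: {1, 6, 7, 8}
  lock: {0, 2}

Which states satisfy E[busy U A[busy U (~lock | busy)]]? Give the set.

{1, 3, 4, 5, 6, 7, 8}

Sat(~lock) = {1, 3, 4, 5, 6, 7, 8}
Sat(~lock | busy) = {1, 3, 4, 5, 6, 7, 8}
A[busy U (~lock | busy)]: least fixpoint, start Z0 = Sat((~lock | busy)) = {1, 3, 4, 5, 6, 7, 8}, add states in Sat(busy) with every successor in Z. Already a fixed point.
Sat(A[busy U (~lock | busy)]) = {1, 3, 4, 5, 6, 7, 8}
E[busy U A[busy U (~lock | busy)]]: least fixpoint, start Z0 = Sat(A[busy U (~lock | busy)]) = {1, 3, 4, 5, 6, 7, 8}, add states in Sat(busy) with some successor in Z. Already a fixed point.
Sat(E[busy U A[busy U (~lock | busy)]]) = {1, 3, 4, 5, 6, 7, 8}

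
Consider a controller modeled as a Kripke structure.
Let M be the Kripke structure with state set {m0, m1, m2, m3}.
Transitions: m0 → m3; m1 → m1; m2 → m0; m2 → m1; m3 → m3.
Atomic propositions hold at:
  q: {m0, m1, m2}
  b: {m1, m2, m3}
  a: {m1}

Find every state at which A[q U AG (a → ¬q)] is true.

{m0, m3}

Sat(¬q) = {m3}
Sat(a → ¬q) = {m0, m2, m3}
AG (a → ¬q): greatest fixpoint, start Z0 = {m0, m2, m3}, keep only states in Sat with every successor in Z. Z1 = {m0, m3}; fixed.
Sat(AG (a → ¬q)) = {m0, m3}
A[q U AG (a → ¬q)]: least fixpoint, start Z0 = Sat(AG (a → ¬q)) = {m0, m3}, add states in Sat(q) with every successor in Z. Already a fixed point.
Sat(A[q U AG (a → ¬q)]) = {m0, m3}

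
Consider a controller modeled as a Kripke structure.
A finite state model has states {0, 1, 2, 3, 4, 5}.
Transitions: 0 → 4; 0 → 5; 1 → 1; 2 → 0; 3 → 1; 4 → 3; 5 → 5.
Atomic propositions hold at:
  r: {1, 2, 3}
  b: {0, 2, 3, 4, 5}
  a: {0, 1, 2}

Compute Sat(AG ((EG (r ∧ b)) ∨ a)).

Sat(r ∧ b) = {2, 3}
EG (r ∧ b): greatest fixpoint, start Z0 = {2, 3}, keep only states in Sat with some successor in Z. Z1 = ∅; fixed.
Sat(EG (r ∧ b)) = ∅
Sat((EG (r ∧ b)) ∨ a) = {0, 1, 2}
AG ((EG (r ∧ b)) ∨ a): greatest fixpoint, start Z0 = {0, 1, 2}, keep only states in Sat with every successor in Z. Z1 = {1, 2}; Z2 = {1}; fixed.
Sat(AG ((EG (r ∧ b)) ∨ a)) = {1}

{1}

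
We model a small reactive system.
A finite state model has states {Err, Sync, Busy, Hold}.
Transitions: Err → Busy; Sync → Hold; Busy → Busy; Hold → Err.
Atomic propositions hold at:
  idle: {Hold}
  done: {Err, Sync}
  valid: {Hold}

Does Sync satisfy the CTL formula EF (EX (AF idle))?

Yes

AF idle: least fixpoint, start Z0 = {Hold}, add states with every successor in Z. Z1 = {Sync, Hold}; fixed.
Sat(AF idle) = {Sync, Hold}
Sat(EX (AF idle)) = {s : some successor in {Sync, Hold}} = {Sync}
EF (EX (AF idle)): least fixpoint, start Z0 = {Sync}, add states with some successor in Z. Already a fixed point.
Sat(EF (EX (AF idle))) = {Sync}
Sync ∈ Sat(EF (EX (AF idle))) = {Sync}, so the formula holds at Sync.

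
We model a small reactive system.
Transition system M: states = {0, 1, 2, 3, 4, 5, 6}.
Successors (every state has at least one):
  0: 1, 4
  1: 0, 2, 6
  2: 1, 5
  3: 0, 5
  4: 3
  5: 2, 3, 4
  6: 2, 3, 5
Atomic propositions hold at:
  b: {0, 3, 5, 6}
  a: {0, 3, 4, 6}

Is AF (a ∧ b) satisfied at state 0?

Sat(a ∧ b) = {0, 3, 6}
AF (a ∧ b): least fixpoint, start Z0 = {0, 3, 6}, add states with every successor in Z. Z1 = {0, 3, 4, 6}; fixed.
Sat(AF (a ∧ b)) = {0, 3, 4, 6}
0 ∈ Sat(AF (a ∧ b)) = {0, 3, 4, 6}, so the formula holds at 0.

Yes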